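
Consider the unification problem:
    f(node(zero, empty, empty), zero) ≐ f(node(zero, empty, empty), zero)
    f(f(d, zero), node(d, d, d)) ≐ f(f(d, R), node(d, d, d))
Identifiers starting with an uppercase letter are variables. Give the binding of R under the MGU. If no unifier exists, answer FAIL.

Delete trivial equation f(node(zero, empty, empty), zero) ≐ f(node(zero, empty, empty), zero).
Decompose f/2: f(d, zero) ≐ f(d, R),  node(d, d, d) ≐ node(d, d, d).
Decompose f/2: d ≐ d,  zero ≐ R.
Delete trivial equation d ≐ d.
Bind R := zero; no other remaining equation mentions R.
Delete trivial equation node(d, d, d) ≐ node(d, d, d).
MGU = { R := zero }, so R := zero.

zero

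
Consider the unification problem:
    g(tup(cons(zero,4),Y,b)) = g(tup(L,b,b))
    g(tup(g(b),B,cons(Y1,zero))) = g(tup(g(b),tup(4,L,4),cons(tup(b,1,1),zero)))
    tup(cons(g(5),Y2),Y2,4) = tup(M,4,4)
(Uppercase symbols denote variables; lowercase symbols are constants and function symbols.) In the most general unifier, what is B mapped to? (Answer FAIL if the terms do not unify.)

tup(4,cons(zero,4),4)

Decompose g/1: tup(cons(zero,4),Y,b) = tup(L,b,b).
Decompose tup/3: cons(zero,4) = L,  Y = b,  b = b.
Bind L := cons(zero,4); substituting into the one remaining equation that mentions L gives: g(tup(g(b),B,cons(Y1,zero))) = g(tup(g(b),tup(4,cons(zero,4),4),cons(tup(b,1,1),zero))).
Bind Y := b; no other remaining equation mentions Y.
Delete trivial equation b = b.
Decompose g/1: tup(g(b),B,cons(Y1,zero)) = tup(g(b),tup(4,cons(zero,4),4),cons(tup(b,1,1),zero)).
Decompose tup/3: g(b) = g(b),  B = tup(4,cons(zero,4),4),  cons(Y1,zero) = cons(tup(b,1,1),zero).
Delete trivial equation g(b) = g(b).
Bind B := tup(4,cons(zero,4),4); no other remaining equation mentions B.
Decompose cons/2: Y1 = tup(b,1,1),  zero = zero.
Bind Y1 := tup(b,1,1); no other remaining equation mentions Y1.
Delete trivial equation zero = zero.
Decompose tup/3: cons(g(5),Y2) = M,  Y2 = 4,  4 = 4.
Bind M := cons(g(5),Y2); no other remaining equation mentions M.
Bind Y2 := 4; no other remaining equation mentions Y2. Substituting into the earlier binding gives M := cons(g(5),4).
Delete trivial equation 4 = 4.
MGU = { L ↦ cons(zero,4), Y ↦ b, B ↦ tup(4,cons(zero,4),4), Y1 ↦ tup(b,1,1), M ↦ cons(g(5),4), Y2 ↦ 4 }, so B ↦ tup(4,cons(zero,4),4).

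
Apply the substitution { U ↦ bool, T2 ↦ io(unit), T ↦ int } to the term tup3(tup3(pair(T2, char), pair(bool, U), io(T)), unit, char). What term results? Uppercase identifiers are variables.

Replace each occurrence of U with bool.
Replace each occurrence of T2 with io(unit).
Replace each occurrence of T with int.
Result: tup3(tup3(pair(io(unit), char), pair(bool, bool), io(int)), unit, char).

tup3(tup3(pair(io(unit), char), pair(bool, bool), io(int)), unit, char)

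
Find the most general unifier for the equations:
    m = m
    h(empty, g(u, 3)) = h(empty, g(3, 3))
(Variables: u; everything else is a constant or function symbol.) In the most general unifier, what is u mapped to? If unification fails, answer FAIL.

3

Delete trivial equation m = m.
Decompose h/2: empty = empty,  g(u, 3) = g(3, 3).
Delete trivial equation empty = empty.
Decompose g/2: u = 3,  3 = 3.
Bind u := 3; no other remaining equation mentions u.
Delete trivial equation 3 = 3.
MGU = { u -> 3 }, so u -> 3.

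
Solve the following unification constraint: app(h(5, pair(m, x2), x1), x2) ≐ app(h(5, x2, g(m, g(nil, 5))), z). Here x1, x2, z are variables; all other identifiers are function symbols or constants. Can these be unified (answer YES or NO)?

NO

Decompose app/2: h(5, pair(m, x2), x1) ≐ h(5, x2, g(m, g(nil, 5))),  x2 ≐ z.
Decompose h/3: 5 ≐ 5,  pair(m, x2) ≐ x2,  x1 ≐ g(m, g(nil, 5)).
Delete trivial equation 5 ≐ 5.
Occurs check fails: x2 occurs in pair(m, x2); the equation x2 ≐ pair(m, x2) has no finite solution.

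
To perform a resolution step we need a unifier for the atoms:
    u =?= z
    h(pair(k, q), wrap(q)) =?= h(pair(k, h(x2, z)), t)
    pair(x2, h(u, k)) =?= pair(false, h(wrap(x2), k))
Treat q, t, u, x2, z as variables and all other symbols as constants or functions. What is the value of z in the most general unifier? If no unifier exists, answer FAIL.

wrap(false)

Bind u := z; substituting into the one remaining equation that mentions u gives: pair(x2, h(z, k)) =?= pair(false, h(wrap(x2), k)).
Decompose h/2: pair(k, q) =?= pair(k, h(x2, z)),  wrap(q) =?= t.
Decompose pair/2: k =?= k,  q =?= h(x2, z).
Delete trivial equation k =?= k.
Bind q := h(x2, z); substituting into the one remaining equation that mentions q gives: wrap(h(x2, z)) =?= t.
Bind t := wrap(h(x2, z)); no other remaining equation mentions t.
Decompose pair/2: x2 =?= false,  h(z, k) =?= h(wrap(x2), k).
Bind x2 := false; substituting into the remaining equation gives: h(z, k) =?= h(wrap(false), k). Substituting into the earlier bindings gives q := h(false, z), t := wrap(h(false, z)).
Decompose h/2: z =?= wrap(false),  k =?= k.
Bind z := wrap(false); no other remaining equation mentions z. Substituting into the earlier bindings gives u := wrap(false), q := h(false, wrap(false)), t := wrap(h(false, wrap(false))).
Delete trivial equation k =?= k.
MGU = { u ↦ wrap(false), q ↦ h(false, wrap(false)), t ↦ wrap(h(false, wrap(false))), x2 ↦ false, z ↦ wrap(false) }, so z ↦ wrap(false).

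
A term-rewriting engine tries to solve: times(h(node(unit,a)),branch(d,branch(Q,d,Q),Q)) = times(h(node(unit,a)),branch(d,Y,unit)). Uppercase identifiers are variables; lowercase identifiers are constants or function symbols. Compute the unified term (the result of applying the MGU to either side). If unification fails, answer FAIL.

times(h(node(unit,a)),branch(d,branch(unit,d,unit),unit))

Decompose times/2: h(node(unit,a)) = h(node(unit,a)),  branch(d,branch(Q,d,Q),Q) = branch(d,Y,unit).
Delete trivial equation h(node(unit,a)) = h(node(unit,a)).
Decompose branch/3: d = d,  branch(Q,d,Q) = Y,  Q = unit.
Delete trivial equation d = d.
Bind Y := branch(Q,d,Q); no other remaining equation mentions Y.
Bind Q := unit. Substituting into the earlier binding gives Y := branch(unit,d,unit).
Applying the MGU to either side gives times(h(node(unit,a)),branch(d,branch(unit,d,unit),unit)).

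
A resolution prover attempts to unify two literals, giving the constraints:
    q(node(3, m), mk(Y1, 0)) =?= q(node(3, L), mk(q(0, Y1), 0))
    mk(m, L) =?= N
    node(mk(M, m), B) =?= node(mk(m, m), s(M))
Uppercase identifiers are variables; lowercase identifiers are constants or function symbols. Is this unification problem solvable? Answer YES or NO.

Decompose q/2: node(3, m) =?= node(3, L),  mk(Y1, 0) =?= mk(q(0, Y1), 0).
Decompose node/2: 3 =?= 3,  m =?= L.
Delete trivial equation 3 =?= 3.
Bind L := m; substituting into the one remaining equation that mentions L gives: mk(m, m) =?= N.
Decompose mk/2: Y1 =?= q(0, Y1),  0 =?= 0.
Occurs check fails: Y1 occurs in q(0, Y1); the equation Y1 =?= q(0, Y1) has no finite solution.

NO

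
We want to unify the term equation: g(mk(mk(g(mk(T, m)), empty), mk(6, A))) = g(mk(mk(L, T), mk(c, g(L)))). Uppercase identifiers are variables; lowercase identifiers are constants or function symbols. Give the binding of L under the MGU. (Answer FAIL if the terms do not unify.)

FAIL

Decompose g/1: mk(mk(g(mk(T, m)), empty), mk(6, A)) = mk(mk(L, T), mk(c, g(L))).
Decompose mk/2: mk(g(mk(T, m)), empty) = mk(L, T),  mk(6, A) = mk(c, g(L)).
Decompose mk/2: g(mk(T, m)) = L,  empty = T.
Bind L := g(mk(T, m)); substituting into the one remaining equation that mentions L gives: mk(6, A) = mk(c, g(g(mk(T, m)))).
Bind T := empty; substituting into the remaining equation gives: mk(6, A) = mk(c, g(g(mk(empty, m)))). Substituting into the earlier binding gives L := g(mk(empty, m)).
Decompose mk/2: 6 = c,  A = g(g(mk(empty, m))).
Clash: constants 6 and c differ; no unifier exists.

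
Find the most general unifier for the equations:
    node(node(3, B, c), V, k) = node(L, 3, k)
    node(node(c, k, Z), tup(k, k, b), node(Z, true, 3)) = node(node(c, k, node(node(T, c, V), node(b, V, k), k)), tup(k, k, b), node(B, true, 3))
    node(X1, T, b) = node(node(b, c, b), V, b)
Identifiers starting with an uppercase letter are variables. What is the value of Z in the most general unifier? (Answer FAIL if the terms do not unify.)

Decompose node/3: node(3, B, c) = L,  V = 3,  k = k.
Bind L := node(3, B, c); no other remaining equation mentions L.
Bind V := 3; substituting into the 2 remaining equations that mention V gives: node(node(c, k, Z), tup(k, k, b), node(Z, true, 3)) = node(node(c, k, node(node(T, c, 3), node(b, 3, k), k)), tup(k, k, b), node(B, true, 3)),  node(X1, T, b) = node(node(b, c, b), 3, b).
Delete trivial equation k = k.
Decompose node/3: node(c, k, Z) = node(c, k, node(node(T, c, 3), node(b, 3, k), k)),  tup(k, k, b) = tup(k, k, b),  node(Z, true, 3) = node(B, true, 3).
Decompose node/3: c = c,  k = k,  Z = node(node(T, c, 3), node(b, 3, k), k).
Delete trivial equation c = c.
Delete trivial equation k = k.
Bind Z := node(node(T, c, 3), node(b, 3, k), k); substituting into the one remaining equation that mentions Z gives: node(node(node(T, c, 3), node(b, 3, k), k), true, 3) = node(B, true, 3).
Delete trivial equation tup(k, k, b) = tup(k, k, b).
Decompose node/3: node(node(T, c, 3), node(b, 3, k), k) = B,  true = true,  3 = 3.
Bind B := node(node(T, c, 3), node(b, 3, k), k); no other remaining equation mentions B. Substituting into the earlier binding gives L := node(3, node(node(T, c, 3), node(b, 3, k), k), c).
Delete trivial equation true = true.
Delete trivial equation 3 = 3.
Decompose node/3: X1 = node(b, c, b),  T = 3,  b = b.
Bind X1 := node(b, c, b); no other remaining equation mentions X1.
Bind T := 3; no other remaining equation mentions T. Substituting into the earlier bindings gives L := node(3, node(node(3, c, 3), node(b, 3, k), k), c), Z := node(node(3, c, 3), node(b, 3, k), k), B := node(node(3, c, 3), node(b, 3, k), k).
Delete trivial equation b = b.
MGU = { L -> node(3, node(node(3, c, 3), node(b, 3, k), k), c), V -> 3, Z -> node(node(3, c, 3), node(b, 3, k), k), B -> node(node(3, c, 3), node(b, 3, k), k), X1 -> node(b, c, b), T -> 3 }, so Z -> node(node(3, c, 3), node(b, 3, k), k).

node(node(3, c, 3), node(b, 3, k), k)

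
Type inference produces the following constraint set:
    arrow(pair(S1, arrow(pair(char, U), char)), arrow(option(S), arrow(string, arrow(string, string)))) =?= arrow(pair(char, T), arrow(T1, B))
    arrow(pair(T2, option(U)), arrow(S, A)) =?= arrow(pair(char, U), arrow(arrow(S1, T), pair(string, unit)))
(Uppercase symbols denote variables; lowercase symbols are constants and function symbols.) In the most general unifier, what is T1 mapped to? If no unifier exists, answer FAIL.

FAIL

Decompose arrow/2: pair(S1, arrow(pair(char, U), char)) =?= pair(char, T),  arrow(option(S), arrow(string, arrow(string, string))) =?= arrow(T1, B).
Decompose pair/2: S1 =?= char,  arrow(pair(char, U), char) =?= T.
Bind S1 := char; substituting into the one remaining equation that mentions S1 gives: arrow(pair(T2, option(U)), arrow(S, A)) =?= arrow(pair(char, U), arrow(arrow(char, T), pair(string, unit))).
Bind T := arrow(pair(char, U), char); substituting into the one remaining equation that mentions T gives: arrow(pair(T2, option(U)), arrow(S, A)) =?= arrow(pair(char, U), arrow(arrow(char, arrow(pair(char, U), char)), pair(string, unit))).
Decompose arrow/2: option(S) =?= T1,  arrow(string, arrow(string, string)) =?= B.
Bind T1 := option(S); no other remaining equation mentions T1.
Bind B := arrow(string, arrow(string, string)); no other remaining equation mentions B.
Decompose arrow/2: pair(T2, option(U)) =?= pair(char, U),  arrow(S, A) =?= arrow(arrow(char, arrow(pair(char, U), char)), pair(string, unit)).
Decompose pair/2: T2 =?= char,  option(U) =?= U.
Bind T2 := char; no other remaining equation mentions T2.
Occurs check fails: U occurs in option(U); the equation U =?= option(U) has no finite solution.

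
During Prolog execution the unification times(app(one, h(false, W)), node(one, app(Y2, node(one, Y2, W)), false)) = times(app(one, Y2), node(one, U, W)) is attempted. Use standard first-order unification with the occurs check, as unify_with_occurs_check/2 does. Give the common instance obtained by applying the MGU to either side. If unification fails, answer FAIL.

Decompose times/2: app(one, h(false, W)) = app(one, Y2),  node(one, app(Y2, node(one, Y2, W)), false) = node(one, U, W).
Decompose app/2: one = one,  h(false, W) = Y2.
Delete trivial equation one = one.
Bind Y2 := h(false, W); substituting into the remaining equation gives: node(one, app(h(false, W), node(one, h(false, W), W)), false) = node(one, U, W).
Decompose node/3: one = one,  app(h(false, W), node(one, h(false, W), W)) = U,  false = W.
Delete trivial equation one = one.
Bind U := app(h(false, W), node(one, h(false, W), W)); no other remaining equation mentions U.
Bind W := false. Substituting into the earlier bindings gives Y2 := h(false, false), U := app(h(false, false), node(one, h(false, false), false)).
Applying the MGU to either side gives times(app(one, h(false, false)), node(one, app(h(false, false), node(one, h(false, false), false)), false)).

times(app(one, h(false, false)), node(one, app(h(false, false), node(one, h(false, false), false)), false))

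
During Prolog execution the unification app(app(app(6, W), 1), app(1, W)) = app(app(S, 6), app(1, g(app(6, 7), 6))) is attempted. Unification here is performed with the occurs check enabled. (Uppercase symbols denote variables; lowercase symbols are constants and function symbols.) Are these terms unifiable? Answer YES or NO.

NO

Decompose app/2: app(app(6, W), 1) = app(S, 6),  app(1, W) = app(1, g(app(6, 7), 6)).
Decompose app/2: app(6, W) = S,  1 = 6.
Bind S := app(6, W); no other remaining equation mentions S.
Clash: constants 1 and 6 differ; no unifier exists.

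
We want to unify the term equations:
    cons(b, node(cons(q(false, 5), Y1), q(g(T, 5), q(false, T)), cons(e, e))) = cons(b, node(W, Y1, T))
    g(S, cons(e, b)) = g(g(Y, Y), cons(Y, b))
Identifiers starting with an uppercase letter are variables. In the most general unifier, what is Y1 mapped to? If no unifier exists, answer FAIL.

Decompose cons/2: b = b,  node(cons(q(false, 5), Y1), q(g(T, 5), q(false, T)), cons(e, e)) = node(W, Y1, T).
Delete trivial equation b = b.
Decompose node/3: cons(q(false, 5), Y1) = W,  q(g(T, 5), q(false, T)) = Y1,  cons(e, e) = T.
Bind W := cons(q(false, 5), Y1); no other remaining equation mentions W.
Bind Y1 := q(g(T, 5), q(false, T)); no other remaining equation mentions Y1. Substituting into the earlier binding gives W := cons(q(false, 5), q(g(T, 5), q(false, T))).
Bind T := cons(e, e); no other remaining equation mentions T. Substituting into the earlier bindings gives W := cons(q(false, 5), q(g(cons(e, e), 5), q(false, cons(e, e)))), Y1 := q(g(cons(e, e), 5), q(false, cons(e, e))).
Decompose g/2: S = g(Y, Y),  cons(e, b) = cons(Y, b).
Bind S := g(Y, Y); no other remaining equation mentions S.
Decompose cons/2: e = Y,  b = b.
Bind Y := e; no other remaining equation mentions Y. Substituting into the earlier binding gives S := g(e, e).
Delete trivial equation b = b.
MGU = { W -> cons(q(false, 5), q(g(cons(e, e), 5), q(false, cons(e, e)))), Y1 -> q(g(cons(e, e), 5), q(false, cons(e, e))), T -> cons(e, e), S -> g(e, e), Y -> e }, so Y1 -> q(g(cons(e, e), 5), q(false, cons(e, e))).

q(g(cons(e, e), 5), q(false, cons(e, e)))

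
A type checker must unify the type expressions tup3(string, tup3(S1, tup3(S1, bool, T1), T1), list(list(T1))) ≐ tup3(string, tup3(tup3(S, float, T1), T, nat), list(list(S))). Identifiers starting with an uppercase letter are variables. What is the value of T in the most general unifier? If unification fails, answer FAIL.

tup3(tup3(nat, float, nat), bool, nat)

Decompose tup3/3: string ≐ string,  tup3(S1, tup3(S1, bool, T1), T1) ≐ tup3(tup3(S, float, T1), T, nat),  list(list(T1)) ≐ list(list(S)).
Delete trivial equation string ≐ string.
Decompose tup3/3: S1 ≐ tup3(S, float, T1),  tup3(S1, bool, T1) ≐ T,  T1 ≐ nat.
Bind S1 := tup3(S, float, T1); substituting into the one remaining equation that mentions S1 gives: tup3(tup3(S, float, T1), bool, T1) ≐ T.
Bind T := tup3(tup3(S, float, T1), bool, T1); no other remaining equation mentions T.
Bind T1 := nat; substituting into the remaining equation gives: list(list(nat)) ≐ list(list(S)). Substituting into the earlier bindings gives S1 := tup3(S, float, nat), T := tup3(tup3(S, float, nat), bool, nat).
Decompose list/1: list(nat) ≐ list(S).
Decompose list/1: nat ≐ S.
Bind S := nat. Substituting into the earlier bindings gives S1 := tup3(nat, float, nat), T := tup3(tup3(nat, float, nat), bool, nat).
MGU = { S1 := tup3(nat, float, nat), T := tup3(tup3(nat, float, nat), bool, nat), T1 := nat, S := nat }, so T := tup3(tup3(nat, float, nat), bool, nat).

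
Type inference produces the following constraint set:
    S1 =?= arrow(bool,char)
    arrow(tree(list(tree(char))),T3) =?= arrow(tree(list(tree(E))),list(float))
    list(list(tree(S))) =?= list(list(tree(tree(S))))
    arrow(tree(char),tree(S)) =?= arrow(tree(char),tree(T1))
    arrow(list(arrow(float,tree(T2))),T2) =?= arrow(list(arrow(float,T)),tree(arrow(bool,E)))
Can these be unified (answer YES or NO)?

NO

Bind S1 := arrow(bool,char); no other remaining equation mentions S1.
Decompose arrow/2: tree(list(tree(char))) =?= tree(list(tree(E))),  T3 =?= list(float).
Decompose tree/1: list(tree(char)) =?= list(tree(E)).
Decompose list/1: tree(char) =?= tree(E).
Decompose tree/1: char =?= E.
Bind E := char; substituting into the one remaining equation that mentions E gives: arrow(list(arrow(float,tree(T2))),T2) =?= arrow(list(arrow(float,T)),tree(arrow(bool,char))).
Bind T3 := list(float); no other remaining equation mentions T3.
Decompose list/1: list(tree(S)) =?= list(tree(tree(S))).
Decompose list/1: tree(S) =?= tree(tree(S)).
Decompose tree/1: S =?= tree(S).
Occurs check fails: S occurs in tree(S); the equation S =?= tree(S) has no finite solution.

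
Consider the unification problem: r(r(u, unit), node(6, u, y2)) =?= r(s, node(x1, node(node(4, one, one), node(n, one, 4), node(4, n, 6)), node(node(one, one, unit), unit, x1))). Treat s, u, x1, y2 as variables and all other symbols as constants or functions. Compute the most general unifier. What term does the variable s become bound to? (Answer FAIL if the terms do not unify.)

r(node(node(4, one, one), node(n, one, 4), node(4, n, 6)), unit)

Decompose r/2: r(u, unit) =?= s,  node(6, u, y2) =?= node(x1, node(node(4, one, one), node(n, one, 4), node(4, n, 6)), node(node(one, one, unit), unit, x1)).
Bind s := r(u, unit); no other remaining equation mentions s.
Decompose node/3: 6 =?= x1,  u =?= node(node(4, one, one), node(n, one, 4), node(4, n, 6)),  y2 =?= node(node(one, one, unit), unit, x1).
Bind x1 := 6; substituting into the one remaining equation that mentions x1 gives: y2 =?= node(node(one, one, unit), unit, 6).
Bind u := node(node(4, one, one), node(n, one, 4), node(4, n, 6)); no other remaining equation mentions u. Substituting into the earlier binding gives s := r(node(node(4, one, one), node(n, one, 4), node(4, n, 6)), unit).
Bind y2 := node(node(one, one, unit), unit, 6).
MGU = { s -> r(node(node(4, one, one), node(n, one, 4), node(4, n, 6)), unit), x1 -> 6, u -> node(node(4, one, one), node(n, one, 4), node(4, n, 6)), y2 -> node(node(one, one, unit), unit, 6) }, so s -> r(node(node(4, one, one), node(n, one, 4), node(4, n, 6)), unit).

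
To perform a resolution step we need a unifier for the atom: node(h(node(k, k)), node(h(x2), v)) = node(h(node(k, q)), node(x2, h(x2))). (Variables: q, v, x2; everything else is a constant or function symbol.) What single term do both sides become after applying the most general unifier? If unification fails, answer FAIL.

Decompose node/2: h(node(k, k)) = h(node(k, q)),  node(h(x2), v) = node(x2, h(x2)).
Decompose h/1: node(k, k) = node(k, q).
Decompose node/2: k = k,  k = q.
Delete trivial equation k = k.
Bind q := k; no other remaining equation mentions q.
Decompose node/2: h(x2) = x2,  v = h(x2).
Occurs check fails: x2 occurs in h(x2); the equation x2 = h(x2) has no finite solution.

FAIL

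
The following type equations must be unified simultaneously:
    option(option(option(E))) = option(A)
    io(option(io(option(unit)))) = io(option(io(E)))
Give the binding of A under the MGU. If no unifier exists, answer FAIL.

Decompose option/1: option(option(E)) = A.
Bind A := option(option(E)); no other remaining equation mentions A.
Decompose io/1: option(io(option(unit))) = option(io(E)).
Decompose option/1: io(option(unit)) = io(E).
Decompose io/1: option(unit) = E.
Bind E := option(unit). Substituting into the earlier binding gives A := option(option(option(unit))).
MGU = { A ↦ option(option(option(unit))), E ↦ option(unit) }, so A ↦ option(option(option(unit))).

option(option(option(unit)))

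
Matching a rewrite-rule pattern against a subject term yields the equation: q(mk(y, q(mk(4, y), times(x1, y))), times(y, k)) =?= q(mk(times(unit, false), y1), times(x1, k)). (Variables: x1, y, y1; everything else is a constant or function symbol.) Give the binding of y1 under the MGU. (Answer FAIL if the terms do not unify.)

q(mk(4, times(unit, false)), times(times(unit, false), times(unit, false)))

Decompose q/2: mk(y, q(mk(4, y), times(x1, y))) =?= mk(times(unit, false), y1),  times(y, k) =?= times(x1, k).
Decompose mk/2: y =?= times(unit, false),  q(mk(4, y), times(x1, y)) =?= y1.
Bind y := times(unit, false); substituting into the remaining equations gives: q(mk(4, times(unit, false)), times(x1, times(unit, false))) =?= y1,  times(times(unit, false), k) =?= times(x1, k).
Bind y1 := q(mk(4, times(unit, false)), times(x1, times(unit, false))); no other remaining equation mentions y1.
Decompose times/2: times(unit, false) =?= x1,  k =?= k.
Bind x1 := times(unit, false); no other remaining equation mentions x1. Substituting into the earlier binding gives y1 := q(mk(4, times(unit, false)), times(times(unit, false), times(unit, false))).
Delete trivial equation k =?= k.
MGU = { y := times(unit, false), y1 := q(mk(4, times(unit, false)), times(times(unit, false), times(unit, false))), x1 := times(unit, false) }, so y1 := q(mk(4, times(unit, false)), times(times(unit, false), times(unit, false))).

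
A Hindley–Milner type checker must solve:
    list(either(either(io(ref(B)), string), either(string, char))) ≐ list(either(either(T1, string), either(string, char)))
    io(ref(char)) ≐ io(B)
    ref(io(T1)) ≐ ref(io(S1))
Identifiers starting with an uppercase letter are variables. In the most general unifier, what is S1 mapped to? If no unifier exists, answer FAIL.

io(ref(ref(char)))

Decompose list/1: either(either(io(ref(B)), string), either(string, char)) ≐ either(either(T1, string), either(string, char)).
Decompose either/2: either(io(ref(B)), string) ≐ either(T1, string),  either(string, char) ≐ either(string, char).
Decompose either/2: io(ref(B)) ≐ T1,  string ≐ string.
Bind T1 := io(ref(B)); substituting into the one remaining equation that mentions T1 gives: ref(io(io(ref(B)))) ≐ ref(io(S1)).
Delete trivial equation string ≐ string.
Delete trivial equation either(string, char) ≐ either(string, char).
Decompose io/1: ref(char) ≐ B.
Bind B := ref(char); substituting into the remaining equation gives: ref(io(io(ref(ref(char))))) ≐ ref(io(S1)). Substituting into the earlier binding gives T1 := io(ref(ref(char))).
Decompose ref/1: io(io(ref(ref(char)))) ≐ io(S1).
Decompose io/1: io(ref(ref(char))) ≐ S1.
Bind S1 := io(ref(ref(char))).
MGU = { T1 -> io(ref(ref(char))), B -> ref(char), S1 -> io(ref(ref(char))) }, so S1 -> io(ref(ref(char))).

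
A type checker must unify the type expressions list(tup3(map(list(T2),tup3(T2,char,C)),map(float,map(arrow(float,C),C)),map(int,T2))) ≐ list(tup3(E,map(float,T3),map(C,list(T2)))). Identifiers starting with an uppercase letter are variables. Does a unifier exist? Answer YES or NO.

NO

Decompose list/1: tup3(map(list(T2),tup3(T2,char,C)),map(float,map(arrow(float,C),C)),map(int,T2)) ≐ tup3(E,map(float,T3),map(C,list(T2))).
Decompose tup3/3: map(list(T2),tup3(T2,char,C)) ≐ E,  map(float,map(arrow(float,C),C)) ≐ map(float,T3),  map(int,T2) ≐ map(C,list(T2)).
Bind E := map(list(T2),tup3(T2,char,C)); no other remaining equation mentions E.
Decompose map/2: float ≐ float,  map(arrow(float,C),C) ≐ T3.
Delete trivial equation float ≐ float.
Bind T3 := map(arrow(float,C),C); no other remaining equation mentions T3.
Decompose map/2: int ≐ C,  T2 ≐ list(T2).
Bind C := int; no other remaining equation mentions C. Substituting into the earlier bindings gives E := map(list(T2),tup3(T2,char,int)), T3 := map(arrow(float,int),int).
Occurs check fails: T2 occurs in list(T2); the equation T2 ≐ list(T2) has no finite solution.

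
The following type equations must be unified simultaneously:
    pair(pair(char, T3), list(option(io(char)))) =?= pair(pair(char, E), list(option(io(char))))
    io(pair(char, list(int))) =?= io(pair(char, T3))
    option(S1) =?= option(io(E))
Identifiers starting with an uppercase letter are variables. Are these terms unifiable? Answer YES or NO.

YES

Decompose pair/2: pair(char, T3) =?= pair(char, E),  list(option(io(char))) =?= list(option(io(char))).
Decompose pair/2: char =?= char,  T3 =?= E.
Delete trivial equation char =?= char.
Bind T3 := E; substituting into the one remaining equation that mentions T3 gives: io(pair(char, list(int))) =?= io(pair(char, E)).
Delete trivial equation list(option(io(char))) =?= list(option(io(char))).
Decompose io/1: pair(char, list(int)) =?= pair(char, E).
Decompose pair/2: char =?= char,  list(int) =?= E.
Delete trivial equation char =?= char.
Bind E := list(int); substituting into the remaining equation gives: option(S1) =?= option(io(list(int))). Substituting into the earlier binding gives T3 := list(int).
Decompose option/1: S1 =?= io(list(int)).
Bind S1 := io(list(int)).
No equations remain and no clash or occurs-check failure arose, so a unifier exists.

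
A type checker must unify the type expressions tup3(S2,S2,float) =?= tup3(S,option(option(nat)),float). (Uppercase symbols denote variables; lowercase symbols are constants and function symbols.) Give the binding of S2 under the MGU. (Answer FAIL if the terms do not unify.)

option(option(nat))

Decompose tup3/3: S2 =?= S,  S2 =?= option(option(nat)),  float =?= float.
Bind S2 := S; substituting into the one remaining equation that mentions S2 gives: S =?= option(option(nat)).
Bind S := option(option(nat)); no other remaining equation mentions S. Substituting into the earlier binding gives S2 := option(option(nat)).
Delete trivial equation float =?= float.
MGU = { S2 -> option(option(nat)), S -> option(option(nat)) }, so S2 -> option(option(nat)).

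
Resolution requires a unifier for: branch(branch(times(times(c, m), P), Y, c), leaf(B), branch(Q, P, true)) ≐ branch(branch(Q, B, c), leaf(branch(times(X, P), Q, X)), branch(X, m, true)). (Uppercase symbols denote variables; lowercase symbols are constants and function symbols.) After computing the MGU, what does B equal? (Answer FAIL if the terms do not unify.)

Decompose branch/3: branch(times(times(c, m), P), Y, c) ≐ branch(Q, B, c),  leaf(B) ≐ leaf(branch(times(X, P), Q, X)),  branch(Q, P, true) ≐ branch(X, m, true).
Decompose branch/3: times(times(c, m), P) ≐ Q,  Y ≐ B,  c ≐ c.
Bind Q := times(times(c, m), P); substituting into the 2 remaining equations that mention Q gives: leaf(B) ≐ leaf(branch(times(X, P), times(times(c, m), P), X)),  branch(times(times(c, m), P), P, true) ≐ branch(X, m, true).
Bind Y := B; no other remaining equation mentions Y.
Delete trivial equation c ≐ c.
Decompose leaf/1: B ≐ branch(times(X, P), times(times(c, m), P), X).
Bind B := branch(times(X, P), times(times(c, m), P), X); no other remaining equation mentions B. Substituting into the earlier binding gives Y := branch(times(X, P), times(times(c, m), P), X).
Decompose branch/3: times(times(c, m), P) ≐ X,  P ≐ m,  true ≐ true.
Bind X := times(times(c, m), P); no other remaining equation mentions X. Substituting into the earlier bindings gives Y := branch(times(times(times(c, m), P), P), times(times(c, m), P), times(times(c, m), P)), B := branch(times(times(times(c, m), P), P), times(times(c, m), P), times(times(c, m), P)).
Bind P := m; no other remaining equation mentions P. Substituting into the earlier bindings gives Q := times(times(c, m), m), Y := branch(times(times(times(c, m), m), m), times(times(c, m), m), times(times(c, m), m)), B := branch(times(times(times(c, m), m), m), times(times(c, m), m), times(times(c, m), m)), X := times(times(c, m), m).
Delete trivial equation true ≐ true.
MGU = { Q := times(times(c, m), m), Y := branch(times(times(times(c, m), m), m), times(times(c, m), m), times(times(c, m), m)), B := branch(times(times(times(c, m), m), m), times(times(c, m), m), times(times(c, m), m)), X := times(times(c, m), m), P := m }, so B := branch(times(times(times(c, m), m), m), times(times(c, m), m), times(times(c, m), m)).

branch(times(times(times(c, m), m), m), times(times(c, m), m), times(times(c, m), m))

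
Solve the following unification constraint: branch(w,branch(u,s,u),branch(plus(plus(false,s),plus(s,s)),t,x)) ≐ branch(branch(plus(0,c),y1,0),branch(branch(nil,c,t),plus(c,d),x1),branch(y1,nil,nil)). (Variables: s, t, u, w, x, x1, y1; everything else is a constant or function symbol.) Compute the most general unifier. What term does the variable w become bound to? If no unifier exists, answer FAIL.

branch(plus(0,c),plus(plus(false,plus(c,d)),plus(plus(c,d),plus(c,d))),0)

Decompose branch/3: w ≐ branch(plus(0,c),y1,0),  branch(u,s,u) ≐ branch(branch(nil,c,t),plus(c,d),x1),  branch(plus(plus(false,s),plus(s,s)),t,x) ≐ branch(y1,nil,nil).
Bind w := branch(plus(0,c),y1,0); no other remaining equation mentions w.
Decompose branch/3: u ≐ branch(nil,c,t),  s ≐ plus(c,d),  u ≐ x1.
Bind u := branch(nil,c,t); substituting into the one remaining equation that mentions u gives: branch(nil,c,t) ≐ x1.
Bind s := plus(c,d); substituting into the one remaining equation that mentions s gives: branch(plus(plus(false,plus(c,d)),plus(plus(c,d),plus(c,d))),t,x) ≐ branch(y1,nil,nil).
Bind x1 := branch(nil,c,t); no other remaining equation mentions x1.
Decompose branch/3: plus(plus(false,plus(c,d)),plus(plus(c,d),plus(c,d))) ≐ y1,  t ≐ nil,  x ≐ nil.
Bind y1 := plus(plus(false,plus(c,d)),plus(plus(c,d),plus(c,d))); no other remaining equation mentions y1. Substituting into the earlier binding gives w := branch(plus(0,c),plus(plus(false,plus(c,d)),plus(plus(c,d),plus(c,d))),0).
Bind t := nil; no other remaining equation mentions t. Substituting into the earlier bindings gives u := branch(nil,c,nil), x1 := branch(nil,c,nil).
Bind x := nil.
MGU = { w ↦ branch(plus(0,c),plus(plus(false,plus(c,d)),plus(plus(c,d),plus(c,d))),0), u ↦ branch(nil,c,nil), s ↦ plus(c,d), x1 ↦ branch(nil,c,nil), y1 ↦ plus(plus(false,plus(c,d)),plus(plus(c,d),plus(c,d))), t ↦ nil, x ↦ nil }, so w ↦ branch(plus(0,c),plus(plus(false,plus(c,d)),plus(plus(c,d),plus(c,d))),0).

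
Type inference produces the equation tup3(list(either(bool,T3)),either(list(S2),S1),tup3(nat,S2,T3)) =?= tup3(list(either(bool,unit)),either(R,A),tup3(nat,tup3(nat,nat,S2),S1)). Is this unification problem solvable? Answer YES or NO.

Decompose tup3/3: list(either(bool,T3)) =?= list(either(bool,unit)),  either(list(S2),S1) =?= either(R,A),  tup3(nat,S2,T3) =?= tup3(nat,tup3(nat,nat,S2),S1).
Decompose list/1: either(bool,T3) =?= either(bool,unit).
Decompose either/2: bool =?= bool,  T3 =?= unit.
Delete trivial equation bool =?= bool.
Bind T3 := unit; substituting into the one remaining equation that mentions T3 gives: tup3(nat,S2,unit) =?= tup3(nat,tup3(nat,nat,S2),S1).
Decompose either/2: list(S2) =?= R,  S1 =?= A.
Bind R := list(S2); no other remaining equation mentions R.
Bind S1 := A; substituting into the remaining equation gives: tup3(nat,S2,unit) =?= tup3(nat,tup3(nat,nat,S2),A).
Decompose tup3/3: nat =?= nat,  S2 =?= tup3(nat,nat,S2),  unit =?= A.
Delete trivial equation nat =?= nat.
Occurs check fails: S2 occurs in tup3(nat,nat,S2); the equation S2 =?= tup3(nat,nat,S2) has no finite solution.

NO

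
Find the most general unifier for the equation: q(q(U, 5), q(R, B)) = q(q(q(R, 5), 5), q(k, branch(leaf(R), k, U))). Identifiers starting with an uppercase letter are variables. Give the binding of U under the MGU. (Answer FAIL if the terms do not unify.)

q(k, 5)

Decompose q/2: q(U, 5) = q(q(R, 5), 5),  q(R, B) = q(k, branch(leaf(R), k, U)).
Decompose q/2: U = q(R, 5),  5 = 5.
Bind U := q(R, 5); substituting into the one remaining equation that mentions U gives: q(R, B) = q(k, branch(leaf(R), k, q(R, 5))).
Delete trivial equation 5 = 5.
Decompose q/2: R = k,  B = branch(leaf(R), k, q(R, 5)).
Bind R := k; substituting into the remaining equation gives: B = branch(leaf(k), k, q(k, 5)). Substituting into the earlier binding gives U := q(k, 5).
Bind B := branch(leaf(k), k, q(k, 5)).
MGU = { U := q(k, 5), R := k, B := branch(leaf(k), k, q(k, 5)) }, so U := q(k, 5).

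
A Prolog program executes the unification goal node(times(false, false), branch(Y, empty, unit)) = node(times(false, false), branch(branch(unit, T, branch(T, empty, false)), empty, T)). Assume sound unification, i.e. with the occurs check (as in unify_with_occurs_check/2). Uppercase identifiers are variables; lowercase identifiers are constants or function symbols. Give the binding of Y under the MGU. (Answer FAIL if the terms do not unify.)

branch(unit, unit, branch(unit, empty, false))

Decompose node/2: times(false, false) = times(false, false),  branch(Y, empty, unit) = branch(branch(unit, T, branch(T, empty, false)), empty, T).
Delete trivial equation times(false, false) = times(false, false).
Decompose branch/3: Y = branch(unit, T, branch(T, empty, false)),  empty = empty,  unit = T.
Bind Y := branch(unit, T, branch(T, empty, false)); no other remaining equation mentions Y.
Delete trivial equation empty = empty.
Bind T := unit. Substituting into the earlier binding gives Y := branch(unit, unit, branch(unit, empty, false)).
MGU = { Y = branch(unit, unit, branch(unit, empty, false)), T = unit }, so Y = branch(unit, unit, branch(unit, empty, false)).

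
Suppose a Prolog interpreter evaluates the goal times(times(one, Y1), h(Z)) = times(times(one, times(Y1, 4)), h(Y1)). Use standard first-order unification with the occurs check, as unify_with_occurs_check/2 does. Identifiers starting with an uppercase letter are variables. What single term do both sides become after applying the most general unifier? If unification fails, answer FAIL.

FAIL

Decompose times/2: times(one, Y1) = times(one, times(Y1, 4)),  h(Z) = h(Y1).
Decompose times/2: one = one,  Y1 = times(Y1, 4).
Delete trivial equation one = one.
Occurs check fails: Y1 occurs in times(Y1, 4); the equation Y1 = times(Y1, 4) has no finite solution.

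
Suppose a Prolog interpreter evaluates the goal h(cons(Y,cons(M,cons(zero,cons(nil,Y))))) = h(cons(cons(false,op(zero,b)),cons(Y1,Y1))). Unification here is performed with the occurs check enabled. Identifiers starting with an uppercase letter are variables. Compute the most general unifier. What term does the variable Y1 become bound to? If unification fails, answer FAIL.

cons(zero,cons(nil,cons(false,op(zero,b))))

Decompose h/1: cons(Y,cons(M,cons(zero,cons(nil,Y)))) = cons(cons(false,op(zero,b)),cons(Y1,Y1)).
Decompose cons/2: Y = cons(false,op(zero,b)),  cons(M,cons(zero,cons(nil,Y))) = cons(Y1,Y1).
Bind Y := cons(false,op(zero,b)); substituting into the remaining equation gives: cons(M,cons(zero,cons(nil,cons(false,op(zero,b))))) = cons(Y1,Y1).
Decompose cons/2: M = Y1,  cons(zero,cons(nil,cons(false,op(zero,b)))) = Y1.
Bind M := Y1; no other remaining equation mentions M.
Bind Y1 := cons(zero,cons(nil,cons(false,op(zero,b)))). Substituting into the earlier binding gives M := cons(zero,cons(nil,cons(false,op(zero,b)))).
MGU = { Y -> cons(false,op(zero,b)), M -> cons(zero,cons(nil,cons(false,op(zero,b)))), Y1 -> cons(zero,cons(nil,cons(false,op(zero,b)))) }, so Y1 -> cons(zero,cons(nil,cons(false,op(zero,b)))).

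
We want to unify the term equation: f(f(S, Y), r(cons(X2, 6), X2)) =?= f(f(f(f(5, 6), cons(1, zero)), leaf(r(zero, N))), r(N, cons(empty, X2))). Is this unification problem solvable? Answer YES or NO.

Decompose f/2: f(S, Y) =?= f(f(f(5, 6), cons(1, zero)), leaf(r(zero, N))),  r(cons(X2, 6), X2) =?= r(N, cons(empty, X2)).
Decompose f/2: S =?= f(f(5, 6), cons(1, zero)),  Y =?= leaf(r(zero, N)).
Bind S := f(f(5, 6), cons(1, zero)); no other remaining equation mentions S.
Bind Y := leaf(r(zero, N)); no other remaining equation mentions Y.
Decompose r/2: cons(X2, 6) =?= N,  X2 =?= cons(empty, X2).
Bind N := cons(X2, 6); no other remaining equation mentions N. Substituting into the earlier binding gives Y := leaf(r(zero, cons(X2, 6))).
Occurs check fails: X2 occurs in cons(empty, X2); the equation X2 =?= cons(empty, X2) has no finite solution.

NO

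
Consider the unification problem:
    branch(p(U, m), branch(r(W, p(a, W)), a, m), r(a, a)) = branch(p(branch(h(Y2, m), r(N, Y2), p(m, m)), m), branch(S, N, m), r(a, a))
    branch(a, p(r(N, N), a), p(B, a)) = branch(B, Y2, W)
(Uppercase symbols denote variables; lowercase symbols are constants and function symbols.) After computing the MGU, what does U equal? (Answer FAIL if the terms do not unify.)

Decompose branch/3: p(U, m) = p(branch(h(Y2, m), r(N, Y2), p(m, m)), m),  branch(r(W, p(a, W)), a, m) = branch(S, N, m),  r(a, a) = r(a, a).
Decompose p/2: U = branch(h(Y2, m), r(N, Y2), p(m, m)),  m = m.
Bind U := branch(h(Y2, m), r(N, Y2), p(m, m)); no other remaining equation mentions U.
Delete trivial equation m = m.
Decompose branch/3: r(W, p(a, W)) = S,  a = N,  m = m.
Bind S := r(W, p(a, W)); no other remaining equation mentions S.
Bind N := a; substituting into the one remaining equation that mentions N gives: branch(a, p(r(a, a), a), p(B, a)) = branch(B, Y2, W). Substituting into the earlier binding gives U := branch(h(Y2, m), r(a, Y2), p(m, m)).
Delete trivial equation m = m.
Delete trivial equation r(a, a) = r(a, a).
Decompose branch/3: a = B,  p(r(a, a), a) = Y2,  p(B, a) = W.
Bind B := a; substituting into the one remaining equation that mentions B gives: p(a, a) = W.
Bind Y2 := p(r(a, a), a); no other remaining equation mentions Y2. Substituting into the earlier binding gives U := branch(h(p(r(a, a), a), m), r(a, p(r(a, a), a)), p(m, m)).
Bind W := p(a, a). Substituting into the earlier binding gives S := r(p(a, a), p(a, p(a, a))).
MGU = { U ↦ branch(h(p(r(a, a), a), m), r(a, p(r(a, a), a)), p(m, m)), S ↦ r(p(a, a), p(a, p(a, a))), N ↦ a, B ↦ a, Y2 ↦ p(r(a, a), a), W ↦ p(a, a) }, so U ↦ branch(h(p(r(a, a), a), m), r(a, p(r(a, a), a)), p(m, m)).

branch(h(p(r(a, a), a), m), r(a, p(r(a, a), a)), p(m, m))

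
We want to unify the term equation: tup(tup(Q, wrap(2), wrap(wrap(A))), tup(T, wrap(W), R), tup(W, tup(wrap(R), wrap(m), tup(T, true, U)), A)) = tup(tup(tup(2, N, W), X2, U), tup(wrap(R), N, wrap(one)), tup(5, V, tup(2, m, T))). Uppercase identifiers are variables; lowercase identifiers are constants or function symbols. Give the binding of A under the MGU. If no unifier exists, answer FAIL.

Decompose tup/3: tup(Q, wrap(2), wrap(wrap(A))) = tup(tup(2, N, W), X2, U),  tup(T, wrap(W), R) = tup(wrap(R), N, wrap(one)),  tup(W, tup(wrap(R), wrap(m), tup(T, true, U)), A) = tup(5, V, tup(2, m, T)).
Decompose tup/3: Q = tup(2, N, W),  wrap(2) = X2,  wrap(wrap(A)) = U.
Bind Q := tup(2, N, W); no other remaining equation mentions Q.
Bind X2 := wrap(2); no other remaining equation mentions X2.
Bind U := wrap(wrap(A)); substituting into the one remaining equation that mentions U gives: tup(W, tup(wrap(R), wrap(m), tup(T, true, wrap(wrap(A)))), A) = tup(5, V, tup(2, m, T)).
Decompose tup/3: T = wrap(R),  wrap(W) = N,  R = wrap(one).
Bind T := wrap(R); substituting into the one remaining equation that mentions T gives: tup(W, tup(wrap(R), wrap(m), tup(wrap(R), true, wrap(wrap(A)))), A) = tup(5, V, tup(2, m, wrap(R))).
Bind N := wrap(W); no other remaining equation mentions N. Substituting into the earlier binding gives Q := tup(2, wrap(W), W).
Bind R := wrap(one); substituting into the remaining equation gives: tup(W, tup(wrap(wrap(one)), wrap(m), tup(wrap(wrap(one)), true, wrap(wrap(A)))), A) = tup(5, V, tup(2, m, wrap(wrap(one)))). Substituting into the earlier binding gives T := wrap(wrap(one)).
Decompose tup/3: W = 5,  tup(wrap(wrap(one)), wrap(m), tup(wrap(wrap(one)), true, wrap(wrap(A)))) = V,  A = tup(2, m, wrap(wrap(one))).
Bind W := 5; no other remaining equation mentions W. Substituting into the earlier bindings gives Q := tup(2, wrap(5), 5), N := wrap(5).
Bind V := tup(wrap(wrap(one)), wrap(m), tup(wrap(wrap(one)), true, wrap(wrap(A)))); no other remaining equation mentions V.
Bind A := tup(2, m, wrap(wrap(one))). Substituting into the earlier bindings gives U := wrap(wrap(tup(2, m, wrap(wrap(one))))), V := tup(wrap(wrap(one)), wrap(m), tup(wrap(wrap(one)), true, wrap(wrap(tup(2, m, wrap(wrap(one))))))).
MGU = { Q := tup(2, wrap(5), 5), X2 := wrap(2), U := wrap(wrap(tup(2, m, wrap(wrap(one))))), T := wrap(wrap(one)), N := wrap(5), R := wrap(one), W := 5, V := tup(wrap(wrap(one)), wrap(m), tup(wrap(wrap(one)), true, wrap(wrap(tup(2, m, wrap(wrap(one))))))), A := tup(2, m, wrap(wrap(one))) }, so A := tup(2, m, wrap(wrap(one))).

tup(2, m, wrap(wrap(one)))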